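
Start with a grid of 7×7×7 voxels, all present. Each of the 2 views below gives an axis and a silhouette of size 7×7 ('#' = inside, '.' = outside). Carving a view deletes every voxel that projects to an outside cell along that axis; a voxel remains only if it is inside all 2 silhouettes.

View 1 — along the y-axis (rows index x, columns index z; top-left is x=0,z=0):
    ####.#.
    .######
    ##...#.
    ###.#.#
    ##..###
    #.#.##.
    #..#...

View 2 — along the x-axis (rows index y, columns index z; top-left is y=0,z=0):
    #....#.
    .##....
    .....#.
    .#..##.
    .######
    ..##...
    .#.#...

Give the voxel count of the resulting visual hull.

|visual hull| = 78

before carving: 343 voxels (7×7×7)
  1. axis=1 (XZ plane), |mask|=30  ⇒  voxels=210
  2. axis=0 (YZ plane), |mask|=18  ⇒  voxels=78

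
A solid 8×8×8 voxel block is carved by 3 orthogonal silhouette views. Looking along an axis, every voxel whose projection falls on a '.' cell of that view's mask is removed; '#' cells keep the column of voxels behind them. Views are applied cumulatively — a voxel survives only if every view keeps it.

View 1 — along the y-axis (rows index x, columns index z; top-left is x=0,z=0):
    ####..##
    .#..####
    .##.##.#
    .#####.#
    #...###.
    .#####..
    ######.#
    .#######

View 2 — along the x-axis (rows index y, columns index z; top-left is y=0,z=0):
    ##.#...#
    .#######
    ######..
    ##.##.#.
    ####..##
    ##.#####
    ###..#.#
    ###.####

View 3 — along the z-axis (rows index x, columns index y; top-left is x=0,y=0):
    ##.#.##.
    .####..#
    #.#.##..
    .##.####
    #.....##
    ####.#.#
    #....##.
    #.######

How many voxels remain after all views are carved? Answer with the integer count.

initial block: 8^3 = 512
  1. axis=1 (XZ plane), |mask|=45  ⇒  voxels=360
  2. axis=0 (YZ plane), |mask|=47  ⇒  voxels=263
  3. axis=2 (XY plane), |mask|=39  ⇒  voxels=161

|visual hull| = 161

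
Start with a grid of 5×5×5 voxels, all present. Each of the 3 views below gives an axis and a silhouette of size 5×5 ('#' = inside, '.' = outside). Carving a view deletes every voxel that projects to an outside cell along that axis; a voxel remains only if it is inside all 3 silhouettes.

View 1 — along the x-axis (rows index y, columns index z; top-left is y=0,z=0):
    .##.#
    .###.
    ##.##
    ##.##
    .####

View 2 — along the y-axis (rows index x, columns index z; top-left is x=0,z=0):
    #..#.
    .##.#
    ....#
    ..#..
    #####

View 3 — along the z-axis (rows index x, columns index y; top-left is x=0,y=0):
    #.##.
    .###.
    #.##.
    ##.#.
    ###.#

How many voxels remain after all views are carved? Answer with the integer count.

29 voxels

before carving: 125 voxels (5×5×5)
[1] x-view keeps 18 columns → grid now 90
[2] y-view keeps 12 columns → grid now 43
[3] z-view keeps 16 columns → grid now 29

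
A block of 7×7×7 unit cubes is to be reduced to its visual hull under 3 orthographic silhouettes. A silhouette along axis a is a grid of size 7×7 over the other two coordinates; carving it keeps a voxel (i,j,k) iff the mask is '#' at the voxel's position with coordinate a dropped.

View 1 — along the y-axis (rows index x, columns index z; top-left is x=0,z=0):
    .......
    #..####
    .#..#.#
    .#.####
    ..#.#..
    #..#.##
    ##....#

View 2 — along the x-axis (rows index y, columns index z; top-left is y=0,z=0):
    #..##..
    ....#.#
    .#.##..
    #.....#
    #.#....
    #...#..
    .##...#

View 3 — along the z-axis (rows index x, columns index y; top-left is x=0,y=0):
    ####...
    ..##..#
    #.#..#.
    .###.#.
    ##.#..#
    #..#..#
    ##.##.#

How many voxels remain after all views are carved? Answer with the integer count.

voxel count = 31

start: 7×7×7 = 343 voxels
  1. axis=1 (XZ plane), |mask|=22  ⇒  voxels=154
  2. axis=0 (YZ plane), |mask|=17  ⇒  voxels=57
  3. axis=2 (XY plane), |mask|=26  ⇒  voxels=31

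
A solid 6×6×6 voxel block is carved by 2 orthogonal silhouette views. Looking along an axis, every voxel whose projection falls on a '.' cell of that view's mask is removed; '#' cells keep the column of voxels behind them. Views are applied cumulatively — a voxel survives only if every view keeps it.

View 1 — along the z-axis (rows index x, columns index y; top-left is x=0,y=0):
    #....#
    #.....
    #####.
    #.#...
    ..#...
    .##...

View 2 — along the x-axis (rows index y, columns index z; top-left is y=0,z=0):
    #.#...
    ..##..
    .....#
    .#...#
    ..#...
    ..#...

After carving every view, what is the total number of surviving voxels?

voxel count = 20

full grid |V| = 216
step 1: project along z, AND mask (13/36) → |grid| = 78
step 2: project along x, AND mask (9/36) → |grid| = 20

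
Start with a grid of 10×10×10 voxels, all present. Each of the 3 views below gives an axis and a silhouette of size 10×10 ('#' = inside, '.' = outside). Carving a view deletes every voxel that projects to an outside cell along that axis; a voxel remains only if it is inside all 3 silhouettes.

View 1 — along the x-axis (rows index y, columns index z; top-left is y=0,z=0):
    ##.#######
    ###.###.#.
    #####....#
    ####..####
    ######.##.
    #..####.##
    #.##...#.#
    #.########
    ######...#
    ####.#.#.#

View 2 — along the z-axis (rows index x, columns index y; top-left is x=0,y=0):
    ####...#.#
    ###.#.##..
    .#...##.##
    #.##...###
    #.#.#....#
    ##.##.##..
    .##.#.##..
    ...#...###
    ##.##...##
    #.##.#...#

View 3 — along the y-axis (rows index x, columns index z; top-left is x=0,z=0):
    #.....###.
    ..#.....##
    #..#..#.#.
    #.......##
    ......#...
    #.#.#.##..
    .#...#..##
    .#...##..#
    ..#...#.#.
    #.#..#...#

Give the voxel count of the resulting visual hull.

start: 10×10×10 = 1000 voxels
step 1: project along x, AND mask (73/100) → |grid| = 730
step 2: project along z, AND mask (53/100) → |grid| = 394
step 3: project along y, AND mask (35/100) → |grid| = 136

136 voxels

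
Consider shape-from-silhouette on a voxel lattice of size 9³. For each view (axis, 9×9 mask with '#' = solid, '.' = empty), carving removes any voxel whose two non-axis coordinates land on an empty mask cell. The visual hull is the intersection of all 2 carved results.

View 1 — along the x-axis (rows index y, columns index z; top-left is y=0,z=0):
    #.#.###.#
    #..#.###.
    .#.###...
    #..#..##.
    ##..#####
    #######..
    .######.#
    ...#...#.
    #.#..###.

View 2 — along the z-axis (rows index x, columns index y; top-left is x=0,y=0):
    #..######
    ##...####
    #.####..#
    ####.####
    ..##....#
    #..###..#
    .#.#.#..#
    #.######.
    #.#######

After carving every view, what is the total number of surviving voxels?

start: 9×9×9 = 729 voxels
  1. axis=0 (YZ plane), |mask|=47  ⇒  voxels=423
  2. axis=2 (XY plane), |mask|=54  ⇒  voxels=285

|visual hull| = 285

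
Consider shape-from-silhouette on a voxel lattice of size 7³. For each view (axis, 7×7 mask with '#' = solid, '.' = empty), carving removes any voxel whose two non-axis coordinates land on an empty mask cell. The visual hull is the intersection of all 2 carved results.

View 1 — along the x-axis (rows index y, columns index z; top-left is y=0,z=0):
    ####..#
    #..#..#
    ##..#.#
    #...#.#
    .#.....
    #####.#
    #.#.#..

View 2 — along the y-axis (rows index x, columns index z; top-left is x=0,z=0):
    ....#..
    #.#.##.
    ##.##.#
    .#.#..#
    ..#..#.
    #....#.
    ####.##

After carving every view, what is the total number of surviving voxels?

voxel count = 81

before carving: 343 voxels (7×7×7)
V1 x: intersect with YZ mask (25 set) -- 175 left
V2 y: intersect with XZ mask (23 set) -- 81 left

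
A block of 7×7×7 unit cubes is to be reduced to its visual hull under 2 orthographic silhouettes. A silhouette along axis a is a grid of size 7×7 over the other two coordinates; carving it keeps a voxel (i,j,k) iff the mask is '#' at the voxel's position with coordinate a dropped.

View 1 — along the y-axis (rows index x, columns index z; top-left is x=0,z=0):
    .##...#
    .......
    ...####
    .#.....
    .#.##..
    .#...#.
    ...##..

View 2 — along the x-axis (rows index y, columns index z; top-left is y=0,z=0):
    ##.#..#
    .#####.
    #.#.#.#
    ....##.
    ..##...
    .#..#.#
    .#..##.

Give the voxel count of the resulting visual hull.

|visual hull| = 55

before carving: 343 voxels (7×7×7)
V1 y: intersect with XZ mask (15 set) -- 105 left
V2 x: intersect with YZ mask (23 set) -- 55 left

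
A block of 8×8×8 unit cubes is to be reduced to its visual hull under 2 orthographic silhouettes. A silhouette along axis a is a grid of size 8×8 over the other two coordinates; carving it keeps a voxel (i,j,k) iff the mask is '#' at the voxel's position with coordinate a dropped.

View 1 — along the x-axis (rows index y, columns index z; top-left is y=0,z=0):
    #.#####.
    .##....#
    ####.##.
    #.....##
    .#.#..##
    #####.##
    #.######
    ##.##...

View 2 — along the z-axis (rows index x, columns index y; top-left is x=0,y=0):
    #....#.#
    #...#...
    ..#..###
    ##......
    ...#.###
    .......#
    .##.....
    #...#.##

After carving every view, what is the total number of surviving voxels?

115 voxels

initial block: 8^3 = 512
after view 1 [x-axis, 40 of 64 cells solid] → remaining = 320
after view 2 [z-axis, 22 of 64 cells solid] → remaining = 115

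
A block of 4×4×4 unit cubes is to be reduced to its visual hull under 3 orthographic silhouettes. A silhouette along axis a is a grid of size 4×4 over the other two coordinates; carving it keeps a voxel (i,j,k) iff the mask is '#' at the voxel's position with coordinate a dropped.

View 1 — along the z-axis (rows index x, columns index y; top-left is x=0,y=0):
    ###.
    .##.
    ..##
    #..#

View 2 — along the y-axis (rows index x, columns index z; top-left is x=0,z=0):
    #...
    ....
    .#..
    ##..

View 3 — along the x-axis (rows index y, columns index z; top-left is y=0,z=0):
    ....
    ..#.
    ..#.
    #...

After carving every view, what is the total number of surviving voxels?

initial block: 4^3 = 64
after view 1 [z-axis, 9 of 16 cells solid] → remaining = 36
after view 2 [y-axis, 4 of 16 cells solid] → remaining = 9
after view 3 [x-axis, 3 of 16 cells solid] → remaining = 1

|visual hull| = 1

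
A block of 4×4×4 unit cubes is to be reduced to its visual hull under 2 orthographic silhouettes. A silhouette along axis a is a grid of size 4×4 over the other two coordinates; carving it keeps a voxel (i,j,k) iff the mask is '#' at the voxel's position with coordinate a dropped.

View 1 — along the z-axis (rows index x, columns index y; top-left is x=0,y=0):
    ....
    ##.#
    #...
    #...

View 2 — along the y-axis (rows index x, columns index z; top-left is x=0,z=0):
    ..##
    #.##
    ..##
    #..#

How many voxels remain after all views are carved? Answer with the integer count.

13 voxels

before carving: 64 voxels (4×4×4)
  1. axis=2 (XY plane), |mask|=5  ⇒  voxels=20
  2. axis=1 (XZ plane), |mask|=9  ⇒  voxels=13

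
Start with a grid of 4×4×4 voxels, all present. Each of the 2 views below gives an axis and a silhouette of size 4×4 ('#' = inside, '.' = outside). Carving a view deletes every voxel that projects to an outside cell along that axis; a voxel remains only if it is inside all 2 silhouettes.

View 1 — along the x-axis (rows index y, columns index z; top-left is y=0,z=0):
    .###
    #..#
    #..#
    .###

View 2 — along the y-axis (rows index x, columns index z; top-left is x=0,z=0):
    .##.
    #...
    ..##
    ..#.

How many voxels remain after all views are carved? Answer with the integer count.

initial block: 4^3 = 64
carve view 1 (along x, YZ-mask fill 10/16): 40 voxels remain
carve view 2 (along y, XZ-mask fill 6/16): 14 voxels remain

|visual hull| = 14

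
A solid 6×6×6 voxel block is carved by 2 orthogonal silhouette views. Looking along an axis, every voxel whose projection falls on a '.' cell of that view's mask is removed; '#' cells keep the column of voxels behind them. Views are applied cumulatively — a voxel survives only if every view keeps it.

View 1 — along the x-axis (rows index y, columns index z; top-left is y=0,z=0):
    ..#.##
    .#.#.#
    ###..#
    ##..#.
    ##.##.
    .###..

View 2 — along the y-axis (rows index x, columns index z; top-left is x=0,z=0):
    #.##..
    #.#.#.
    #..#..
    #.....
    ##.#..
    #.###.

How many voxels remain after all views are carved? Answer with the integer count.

start: 6×6×6 = 216 voxels
carve view 1 (along x, YZ-mask fill 20/36): 120 voxels remain
carve view 2 (along y, XZ-mask fill 16/36): 50 voxels remain

50 voxels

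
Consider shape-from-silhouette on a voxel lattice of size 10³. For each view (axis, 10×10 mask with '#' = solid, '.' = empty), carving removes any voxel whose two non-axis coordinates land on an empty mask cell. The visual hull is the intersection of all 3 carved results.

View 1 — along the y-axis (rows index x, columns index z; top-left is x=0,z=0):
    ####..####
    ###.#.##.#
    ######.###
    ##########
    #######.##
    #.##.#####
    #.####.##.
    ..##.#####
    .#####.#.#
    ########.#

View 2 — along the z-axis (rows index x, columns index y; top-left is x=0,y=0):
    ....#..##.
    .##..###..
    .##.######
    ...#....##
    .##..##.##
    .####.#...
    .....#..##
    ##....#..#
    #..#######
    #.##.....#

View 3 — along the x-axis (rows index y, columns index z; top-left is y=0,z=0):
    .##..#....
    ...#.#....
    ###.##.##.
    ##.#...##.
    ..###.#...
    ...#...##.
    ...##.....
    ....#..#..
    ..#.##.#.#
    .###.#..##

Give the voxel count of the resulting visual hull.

|visual hull| = 163

initial block: 10^3 = 1000
[1] y-view keeps 81 columns → grid now 810
[2] z-view keeps 49 columns → grid now 396
[3] x-view keeps 39 columns → grid now 163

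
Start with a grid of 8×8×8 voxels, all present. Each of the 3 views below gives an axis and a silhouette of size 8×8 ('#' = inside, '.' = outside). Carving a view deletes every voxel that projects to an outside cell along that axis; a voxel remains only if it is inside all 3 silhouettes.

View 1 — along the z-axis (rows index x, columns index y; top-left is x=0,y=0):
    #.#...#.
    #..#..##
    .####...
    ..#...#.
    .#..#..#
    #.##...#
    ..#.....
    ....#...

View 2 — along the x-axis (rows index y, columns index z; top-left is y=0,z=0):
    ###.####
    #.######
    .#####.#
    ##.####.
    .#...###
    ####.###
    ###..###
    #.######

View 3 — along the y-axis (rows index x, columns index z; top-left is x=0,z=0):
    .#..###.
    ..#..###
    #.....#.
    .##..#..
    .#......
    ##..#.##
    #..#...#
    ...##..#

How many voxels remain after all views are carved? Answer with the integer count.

initial block: 8^3 = 512
carve view 1 (along z, XY-mask fill 22/64): 176 voxels remain
carve view 2 (along x, YZ-mask fill 50/64): 134 voxels remain
carve view 3 (along y, XZ-mask fill 25/64): 55 voxels remain

remaining voxels: 55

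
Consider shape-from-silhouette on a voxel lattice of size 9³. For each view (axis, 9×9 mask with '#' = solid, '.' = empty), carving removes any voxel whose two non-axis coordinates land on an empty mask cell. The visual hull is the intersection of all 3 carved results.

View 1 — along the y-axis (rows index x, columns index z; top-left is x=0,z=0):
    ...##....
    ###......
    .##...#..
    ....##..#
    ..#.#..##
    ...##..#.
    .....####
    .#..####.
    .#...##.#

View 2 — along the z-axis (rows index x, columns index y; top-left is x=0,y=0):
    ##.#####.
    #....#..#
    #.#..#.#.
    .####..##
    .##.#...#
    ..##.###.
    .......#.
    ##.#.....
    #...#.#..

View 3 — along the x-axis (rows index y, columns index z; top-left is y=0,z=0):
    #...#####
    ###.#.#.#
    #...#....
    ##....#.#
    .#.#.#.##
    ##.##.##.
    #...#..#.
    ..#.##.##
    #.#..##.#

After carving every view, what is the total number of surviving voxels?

61 voxels

before carving: 729 voxels (9×9×9)
V1 y: intersect with XZ mask (31 set) -- 279 left
V2 z: intersect with XY mask (36 set) -- 115 left
V3 x: intersect with YZ mask (42 set) -- 61 left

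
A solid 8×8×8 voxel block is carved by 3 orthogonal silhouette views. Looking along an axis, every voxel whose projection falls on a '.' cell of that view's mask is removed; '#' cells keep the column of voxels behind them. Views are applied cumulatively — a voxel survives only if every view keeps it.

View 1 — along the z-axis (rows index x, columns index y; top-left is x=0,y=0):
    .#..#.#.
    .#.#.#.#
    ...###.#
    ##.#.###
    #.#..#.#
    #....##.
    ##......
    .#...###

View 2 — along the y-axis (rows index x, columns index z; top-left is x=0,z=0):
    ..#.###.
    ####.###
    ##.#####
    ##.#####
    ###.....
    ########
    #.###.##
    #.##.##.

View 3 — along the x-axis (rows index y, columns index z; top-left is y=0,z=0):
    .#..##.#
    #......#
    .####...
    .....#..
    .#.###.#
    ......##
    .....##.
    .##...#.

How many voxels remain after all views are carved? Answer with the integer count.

voxel count = 58

before carving: 512 voxels (8×8×8)
after view 1 [z-axis, 30 of 64 cells solid] → remaining = 240
after view 2 [y-axis, 47 of 64 cells solid] → remaining = 178
after view 3 [x-axis, 23 of 64 cells solid] → remaining = 58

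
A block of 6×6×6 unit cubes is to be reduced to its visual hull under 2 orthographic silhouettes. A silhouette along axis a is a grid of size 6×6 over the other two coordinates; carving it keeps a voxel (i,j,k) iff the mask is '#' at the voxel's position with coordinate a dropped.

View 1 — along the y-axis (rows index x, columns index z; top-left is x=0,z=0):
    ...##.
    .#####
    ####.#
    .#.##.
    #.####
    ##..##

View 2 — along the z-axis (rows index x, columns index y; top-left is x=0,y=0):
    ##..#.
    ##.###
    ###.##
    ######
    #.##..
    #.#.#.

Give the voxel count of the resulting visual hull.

full grid |V| = 216
after view 1 [y-axis, 24 of 36 cells solid] → remaining = 144
after view 2 [z-axis, 25 of 36 cells solid] → remaining = 101

101 voxels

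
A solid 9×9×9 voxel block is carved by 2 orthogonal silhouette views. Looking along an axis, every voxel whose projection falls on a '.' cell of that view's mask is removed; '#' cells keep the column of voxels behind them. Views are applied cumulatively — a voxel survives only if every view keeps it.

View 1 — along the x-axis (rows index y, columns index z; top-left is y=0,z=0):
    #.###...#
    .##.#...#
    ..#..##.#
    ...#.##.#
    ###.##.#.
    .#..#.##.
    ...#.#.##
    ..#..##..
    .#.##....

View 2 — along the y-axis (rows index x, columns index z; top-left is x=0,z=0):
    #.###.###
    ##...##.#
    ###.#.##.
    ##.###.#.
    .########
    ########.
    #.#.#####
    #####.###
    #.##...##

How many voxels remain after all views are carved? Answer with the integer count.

before carving: 729 voxels (9×9×9)
V1 x: intersect with YZ mask (37 set) -- 333 left
V2 y: intersect with XZ mask (60 set) -- 241 left

voxel count = 241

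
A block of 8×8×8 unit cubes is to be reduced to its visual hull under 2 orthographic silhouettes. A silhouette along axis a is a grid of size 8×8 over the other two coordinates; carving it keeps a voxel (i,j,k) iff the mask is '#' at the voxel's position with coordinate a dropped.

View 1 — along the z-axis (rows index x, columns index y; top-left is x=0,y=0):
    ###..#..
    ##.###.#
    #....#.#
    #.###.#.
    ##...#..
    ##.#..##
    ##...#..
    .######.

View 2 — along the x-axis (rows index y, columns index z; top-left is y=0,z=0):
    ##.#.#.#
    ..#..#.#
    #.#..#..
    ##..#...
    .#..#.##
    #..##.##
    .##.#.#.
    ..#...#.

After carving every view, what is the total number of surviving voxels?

voxel count = 134

full grid |V| = 512
  1. axis=2 (XY plane), |mask|=35  ⇒  voxels=280
  2. axis=0 (YZ plane), |mask|=29  ⇒  voxels=134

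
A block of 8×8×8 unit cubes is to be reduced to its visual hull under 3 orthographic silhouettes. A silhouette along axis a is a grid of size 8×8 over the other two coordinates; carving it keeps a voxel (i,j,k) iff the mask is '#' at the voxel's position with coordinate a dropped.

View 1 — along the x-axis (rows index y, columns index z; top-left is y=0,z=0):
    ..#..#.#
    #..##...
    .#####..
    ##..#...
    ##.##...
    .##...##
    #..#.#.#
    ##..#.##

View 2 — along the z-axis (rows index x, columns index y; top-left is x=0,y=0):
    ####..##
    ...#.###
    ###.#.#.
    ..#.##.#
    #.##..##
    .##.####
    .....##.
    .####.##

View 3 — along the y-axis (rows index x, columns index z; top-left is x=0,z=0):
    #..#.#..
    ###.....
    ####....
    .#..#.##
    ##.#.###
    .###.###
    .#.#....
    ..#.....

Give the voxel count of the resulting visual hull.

74 voxels

start: 8×8×8 = 512 voxels
V1 x: intersect with YZ mask (31 set) -- 248 left
V2 z: intersect with XY mask (38 set) -- 153 left
V3 y: intersect with XZ mask (29 set) -- 74 left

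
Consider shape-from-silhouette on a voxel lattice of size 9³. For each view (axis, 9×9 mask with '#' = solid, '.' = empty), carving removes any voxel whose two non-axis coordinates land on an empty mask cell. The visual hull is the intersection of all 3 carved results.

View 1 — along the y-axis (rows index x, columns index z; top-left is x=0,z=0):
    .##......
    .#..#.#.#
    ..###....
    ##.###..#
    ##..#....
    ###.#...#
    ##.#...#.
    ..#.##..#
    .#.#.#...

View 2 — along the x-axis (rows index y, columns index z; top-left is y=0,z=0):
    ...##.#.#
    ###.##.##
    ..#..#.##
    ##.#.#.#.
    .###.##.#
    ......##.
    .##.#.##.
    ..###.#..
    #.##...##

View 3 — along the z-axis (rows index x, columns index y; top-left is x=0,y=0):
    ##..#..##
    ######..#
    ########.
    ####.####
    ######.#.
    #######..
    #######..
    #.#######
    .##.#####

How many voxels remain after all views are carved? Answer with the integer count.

start: 9×9×9 = 729 voxels
carve view 1 (along y, XZ-mask fill 34/81): 306 voxels remain
carve view 2 (along x, YZ-mask fill 42/81): 151 voxels remain
carve view 3 (along z, XY-mask fill 64/81): 116 voxels remain

116 voxels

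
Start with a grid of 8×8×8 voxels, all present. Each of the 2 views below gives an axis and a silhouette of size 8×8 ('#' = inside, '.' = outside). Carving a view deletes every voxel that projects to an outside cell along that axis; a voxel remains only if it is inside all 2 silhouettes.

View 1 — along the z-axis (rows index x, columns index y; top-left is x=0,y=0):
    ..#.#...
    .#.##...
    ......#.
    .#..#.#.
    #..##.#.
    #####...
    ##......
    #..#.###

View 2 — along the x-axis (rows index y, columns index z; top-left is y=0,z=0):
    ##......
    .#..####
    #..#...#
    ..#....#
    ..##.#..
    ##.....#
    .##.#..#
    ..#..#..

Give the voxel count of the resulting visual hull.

before carving: 512 voxels (8×8×8)
after view 1 [z-axis, 25 of 64 cells solid] → remaining = 200
after view 2 [x-axis, 24 of 64 cells solid] → remaining = 78

78 voxels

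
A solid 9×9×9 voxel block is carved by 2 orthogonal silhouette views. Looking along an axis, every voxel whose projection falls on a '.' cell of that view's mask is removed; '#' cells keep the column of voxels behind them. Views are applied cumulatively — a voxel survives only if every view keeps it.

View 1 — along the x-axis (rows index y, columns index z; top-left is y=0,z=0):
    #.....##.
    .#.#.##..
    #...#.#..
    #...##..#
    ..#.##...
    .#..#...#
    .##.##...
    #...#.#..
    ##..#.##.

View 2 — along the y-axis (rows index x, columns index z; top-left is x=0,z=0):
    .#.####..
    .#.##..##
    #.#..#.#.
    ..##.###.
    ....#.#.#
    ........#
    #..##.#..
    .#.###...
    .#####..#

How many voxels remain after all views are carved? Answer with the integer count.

start: 9×9×9 = 729 voxels
[1] x-view keeps 32 columns → grid now 288
[2] y-view keeps 37 columns → grid now 134

remaining voxels: 134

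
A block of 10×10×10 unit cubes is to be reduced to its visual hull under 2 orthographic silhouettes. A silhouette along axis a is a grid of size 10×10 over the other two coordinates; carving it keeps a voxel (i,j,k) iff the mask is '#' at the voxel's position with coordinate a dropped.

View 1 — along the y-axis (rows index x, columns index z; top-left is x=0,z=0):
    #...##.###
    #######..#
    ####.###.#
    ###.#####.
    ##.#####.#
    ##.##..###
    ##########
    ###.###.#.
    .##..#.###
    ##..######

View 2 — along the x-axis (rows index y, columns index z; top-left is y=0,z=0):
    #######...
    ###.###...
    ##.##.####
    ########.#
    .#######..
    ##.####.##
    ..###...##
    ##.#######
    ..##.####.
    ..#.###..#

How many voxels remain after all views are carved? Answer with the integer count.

before carving: 1000 voxels (10×10×10)
after view 1 [y-axis, 76 of 100 cells solid] → remaining = 760
after view 2 [x-axis, 70 of 100 cells solid] → remaining = 529

remaining voxels: 529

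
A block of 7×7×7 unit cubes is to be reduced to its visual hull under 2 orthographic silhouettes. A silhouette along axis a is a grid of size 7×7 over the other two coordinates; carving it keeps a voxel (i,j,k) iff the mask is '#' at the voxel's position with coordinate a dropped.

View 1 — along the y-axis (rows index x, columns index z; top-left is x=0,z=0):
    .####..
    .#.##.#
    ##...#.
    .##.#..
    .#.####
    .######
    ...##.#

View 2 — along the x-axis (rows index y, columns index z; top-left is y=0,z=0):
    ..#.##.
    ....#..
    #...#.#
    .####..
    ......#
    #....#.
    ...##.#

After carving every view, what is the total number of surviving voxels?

voxel count = 72

start: 7×7×7 = 343 voxels
[1] y-view keeps 28 columns → grid now 196
[2] x-view keeps 17 columns → grid now 72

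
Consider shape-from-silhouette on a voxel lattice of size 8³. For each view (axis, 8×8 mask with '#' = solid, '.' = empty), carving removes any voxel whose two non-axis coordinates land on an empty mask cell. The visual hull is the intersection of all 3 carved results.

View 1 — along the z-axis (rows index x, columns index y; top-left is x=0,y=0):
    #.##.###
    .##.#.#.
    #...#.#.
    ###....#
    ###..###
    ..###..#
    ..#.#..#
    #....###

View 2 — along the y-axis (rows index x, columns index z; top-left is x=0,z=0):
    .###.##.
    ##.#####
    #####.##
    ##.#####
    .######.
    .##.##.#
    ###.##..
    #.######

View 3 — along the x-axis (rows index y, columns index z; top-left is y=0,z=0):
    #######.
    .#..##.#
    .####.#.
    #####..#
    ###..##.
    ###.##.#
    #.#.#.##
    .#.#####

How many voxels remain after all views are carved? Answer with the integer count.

full grid |V| = 512
step 1: project along z, AND mask (34/64) → |grid| = 272
step 2: project along y, AND mask (49/64) → |grid| = 206
step 3: project along x, AND mask (44/64) → |grid| = 143

remaining voxels: 143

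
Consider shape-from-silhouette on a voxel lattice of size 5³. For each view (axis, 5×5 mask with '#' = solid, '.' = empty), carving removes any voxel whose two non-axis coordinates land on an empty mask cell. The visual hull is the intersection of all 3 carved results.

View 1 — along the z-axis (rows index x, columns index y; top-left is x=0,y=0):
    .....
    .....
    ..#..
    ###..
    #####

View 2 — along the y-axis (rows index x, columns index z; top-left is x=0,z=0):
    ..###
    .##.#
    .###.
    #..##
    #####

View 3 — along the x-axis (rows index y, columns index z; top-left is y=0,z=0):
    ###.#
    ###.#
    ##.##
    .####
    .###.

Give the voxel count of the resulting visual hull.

voxel count = 28

before carving: 125 voxels (5×5×5)
after view 1 [z-axis, 9 of 25 cells solid] → remaining = 45
after view 2 [y-axis, 17 of 25 cells solid] → remaining = 37
after view 3 [x-axis, 19 of 25 cells solid] → remaining = 28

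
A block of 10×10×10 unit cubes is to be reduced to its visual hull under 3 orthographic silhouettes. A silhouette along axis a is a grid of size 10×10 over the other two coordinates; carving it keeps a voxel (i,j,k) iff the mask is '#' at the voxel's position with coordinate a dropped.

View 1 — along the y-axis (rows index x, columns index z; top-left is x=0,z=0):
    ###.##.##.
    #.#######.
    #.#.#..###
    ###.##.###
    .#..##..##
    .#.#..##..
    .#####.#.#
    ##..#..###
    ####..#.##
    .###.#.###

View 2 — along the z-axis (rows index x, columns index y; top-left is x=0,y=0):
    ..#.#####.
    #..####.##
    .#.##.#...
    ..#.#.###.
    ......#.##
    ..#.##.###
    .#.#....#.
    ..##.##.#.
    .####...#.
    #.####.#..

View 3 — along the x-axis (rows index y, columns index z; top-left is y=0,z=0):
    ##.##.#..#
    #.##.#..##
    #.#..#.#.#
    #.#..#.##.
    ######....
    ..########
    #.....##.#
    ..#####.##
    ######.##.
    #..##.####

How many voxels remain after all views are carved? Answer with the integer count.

full grid |V| = 1000
step 1: project along y, AND mask (65/100) → |grid| = 650
step 2: project along z, AND mask (50/100) → |grid| = 329
step 3: project along x, AND mask (62/100) → |grid| = 202

|visual hull| = 202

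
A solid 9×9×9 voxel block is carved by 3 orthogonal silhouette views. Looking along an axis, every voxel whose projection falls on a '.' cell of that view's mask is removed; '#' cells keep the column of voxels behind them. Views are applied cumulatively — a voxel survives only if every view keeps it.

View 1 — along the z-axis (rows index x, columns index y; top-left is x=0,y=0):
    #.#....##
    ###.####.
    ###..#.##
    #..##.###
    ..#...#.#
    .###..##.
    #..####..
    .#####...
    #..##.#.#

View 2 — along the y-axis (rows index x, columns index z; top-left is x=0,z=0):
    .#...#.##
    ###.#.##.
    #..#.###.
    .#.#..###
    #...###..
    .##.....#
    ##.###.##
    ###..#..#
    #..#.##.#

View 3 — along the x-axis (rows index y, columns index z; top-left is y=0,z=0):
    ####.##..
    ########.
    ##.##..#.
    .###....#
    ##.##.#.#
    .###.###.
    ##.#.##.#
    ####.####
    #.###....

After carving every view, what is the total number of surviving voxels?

|visual hull| = 152

before carving: 729 voxels (9×9×9)
after view 1 [z-axis, 46 of 81 cells solid] → remaining = 414
after view 2 [y-axis, 44 of 81 cells solid] → remaining = 230
after view 3 [x-axis, 53 of 81 cells solid] → remaining = 152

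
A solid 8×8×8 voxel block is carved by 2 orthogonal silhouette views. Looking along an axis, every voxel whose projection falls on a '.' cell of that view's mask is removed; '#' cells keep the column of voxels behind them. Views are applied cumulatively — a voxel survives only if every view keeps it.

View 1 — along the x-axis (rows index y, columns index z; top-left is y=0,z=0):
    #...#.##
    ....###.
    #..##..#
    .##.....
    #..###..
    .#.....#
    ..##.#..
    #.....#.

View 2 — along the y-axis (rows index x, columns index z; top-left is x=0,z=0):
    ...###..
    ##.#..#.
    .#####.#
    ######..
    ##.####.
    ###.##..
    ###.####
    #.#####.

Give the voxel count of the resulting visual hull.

initial block: 8^3 = 512
V1 x: intersect with YZ mask (24 set) -- 192 left
V2 y: intersect with XZ mask (43 set) -- 131 left

remaining voxels: 131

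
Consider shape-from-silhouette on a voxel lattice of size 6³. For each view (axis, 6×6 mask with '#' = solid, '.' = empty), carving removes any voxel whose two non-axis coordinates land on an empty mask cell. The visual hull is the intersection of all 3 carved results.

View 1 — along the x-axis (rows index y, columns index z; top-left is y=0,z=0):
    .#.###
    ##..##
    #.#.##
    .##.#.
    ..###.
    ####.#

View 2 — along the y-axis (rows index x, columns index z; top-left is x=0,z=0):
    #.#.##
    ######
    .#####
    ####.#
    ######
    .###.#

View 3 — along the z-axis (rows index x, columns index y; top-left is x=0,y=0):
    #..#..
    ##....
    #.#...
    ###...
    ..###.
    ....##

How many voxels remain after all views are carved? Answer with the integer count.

initial block: 6^3 = 216
  1. axis=0 (YZ plane), |mask|=23  ⇒  voxels=138
  2. axis=1 (XZ plane), |mask|=30  ⇒  voxels=115
  3. axis=2 (XY plane), |mask|=14  ⇒  voxels=44

44 voxels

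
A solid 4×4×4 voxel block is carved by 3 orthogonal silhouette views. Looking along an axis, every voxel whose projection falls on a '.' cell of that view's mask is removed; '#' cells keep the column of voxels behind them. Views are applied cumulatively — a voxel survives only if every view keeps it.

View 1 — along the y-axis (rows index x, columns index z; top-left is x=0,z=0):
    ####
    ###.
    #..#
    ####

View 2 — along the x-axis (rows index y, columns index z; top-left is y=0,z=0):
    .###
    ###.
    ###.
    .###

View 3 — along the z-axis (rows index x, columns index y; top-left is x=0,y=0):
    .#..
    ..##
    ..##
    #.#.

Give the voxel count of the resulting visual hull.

remaining voxels: 16

start: 4×4×4 = 64 voxels
  1. axis=1 (XZ plane), |mask|=13  ⇒  voxels=52
  2. axis=0 (YZ plane), |mask|=12  ⇒  voxels=38
  3. axis=2 (XY plane), |mask|=7  ⇒  voxels=16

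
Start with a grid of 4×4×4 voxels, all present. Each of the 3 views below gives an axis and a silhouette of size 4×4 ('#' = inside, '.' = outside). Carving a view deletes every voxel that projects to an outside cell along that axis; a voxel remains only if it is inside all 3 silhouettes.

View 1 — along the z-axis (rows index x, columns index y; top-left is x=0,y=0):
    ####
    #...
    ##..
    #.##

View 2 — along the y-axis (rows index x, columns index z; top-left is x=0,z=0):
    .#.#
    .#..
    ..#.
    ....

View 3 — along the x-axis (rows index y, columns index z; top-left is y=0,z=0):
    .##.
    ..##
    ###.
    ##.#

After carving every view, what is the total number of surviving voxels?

|visual hull| = 8

before carving: 64 voxels (4×4×4)
  1. axis=2 (XY plane), |mask|=10  ⇒  voxels=40
  2. axis=1 (XZ plane), |mask|=4  ⇒  voxels=11
  3. axis=0 (YZ plane), |mask|=10  ⇒  voxels=8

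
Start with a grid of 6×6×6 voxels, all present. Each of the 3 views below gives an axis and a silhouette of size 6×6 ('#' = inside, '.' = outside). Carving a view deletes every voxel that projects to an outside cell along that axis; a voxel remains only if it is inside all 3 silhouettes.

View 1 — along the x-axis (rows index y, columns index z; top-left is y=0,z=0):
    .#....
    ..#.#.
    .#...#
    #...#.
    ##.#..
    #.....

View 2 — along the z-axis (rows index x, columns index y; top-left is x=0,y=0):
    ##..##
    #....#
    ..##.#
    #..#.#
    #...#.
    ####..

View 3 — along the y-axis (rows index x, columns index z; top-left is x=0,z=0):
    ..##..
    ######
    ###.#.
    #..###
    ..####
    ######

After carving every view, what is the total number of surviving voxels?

19 voxels

initial block: 6^3 = 216
after view 1 [x-axis, 11 of 36 cells solid] → remaining = 66
after view 2 [z-axis, 18 of 36 cells solid] → remaining = 29
after view 3 [y-axis, 26 of 36 cells solid] → remaining = 19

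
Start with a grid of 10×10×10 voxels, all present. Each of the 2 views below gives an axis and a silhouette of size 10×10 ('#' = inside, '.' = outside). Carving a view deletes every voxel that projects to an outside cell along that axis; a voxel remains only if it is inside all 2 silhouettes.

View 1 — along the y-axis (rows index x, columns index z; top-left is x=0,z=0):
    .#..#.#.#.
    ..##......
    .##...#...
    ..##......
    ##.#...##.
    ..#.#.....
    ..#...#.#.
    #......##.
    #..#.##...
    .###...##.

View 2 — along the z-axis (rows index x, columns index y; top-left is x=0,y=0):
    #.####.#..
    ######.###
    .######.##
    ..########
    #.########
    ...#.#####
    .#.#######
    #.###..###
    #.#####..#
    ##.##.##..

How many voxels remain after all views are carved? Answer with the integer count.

full grid |V| = 1000
[1] y-view keeps 33 columns → grid now 330
[2] z-view keeps 74 columns → grid now 242

242 voxels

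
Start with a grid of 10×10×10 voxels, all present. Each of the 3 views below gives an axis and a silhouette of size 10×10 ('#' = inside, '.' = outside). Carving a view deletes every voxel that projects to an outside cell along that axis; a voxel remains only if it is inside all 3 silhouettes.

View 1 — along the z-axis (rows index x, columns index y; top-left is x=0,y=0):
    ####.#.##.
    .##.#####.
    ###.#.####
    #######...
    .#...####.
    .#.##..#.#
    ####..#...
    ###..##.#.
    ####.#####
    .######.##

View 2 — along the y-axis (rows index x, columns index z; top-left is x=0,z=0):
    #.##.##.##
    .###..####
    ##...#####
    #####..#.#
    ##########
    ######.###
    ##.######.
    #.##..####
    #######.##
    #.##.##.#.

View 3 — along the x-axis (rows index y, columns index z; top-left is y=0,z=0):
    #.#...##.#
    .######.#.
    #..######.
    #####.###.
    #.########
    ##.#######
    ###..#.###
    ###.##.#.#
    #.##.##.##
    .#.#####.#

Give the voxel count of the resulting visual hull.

372 voxels

start: 10×10×10 = 1000 voxels
carve view 1 (along z, XY-mask fill 67/100): 670 voxels remain
carve view 2 (along y, XZ-mask fill 77/100): 509 voxels remain
carve view 3 (along x, YZ-mask fill 73/100): 372 voxels remain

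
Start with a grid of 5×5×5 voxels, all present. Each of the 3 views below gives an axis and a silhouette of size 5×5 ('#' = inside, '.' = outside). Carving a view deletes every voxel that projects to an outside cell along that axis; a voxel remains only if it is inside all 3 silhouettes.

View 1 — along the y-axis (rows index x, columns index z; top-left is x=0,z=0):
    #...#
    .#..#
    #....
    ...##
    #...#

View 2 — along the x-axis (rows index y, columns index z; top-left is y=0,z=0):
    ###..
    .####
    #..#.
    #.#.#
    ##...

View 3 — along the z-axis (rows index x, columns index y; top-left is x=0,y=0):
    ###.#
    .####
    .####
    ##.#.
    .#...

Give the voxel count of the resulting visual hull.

start: 5×5×5 = 125 voxels
after view 1 [y-axis, 9 of 25 cells solid] → remaining = 45
after view 2 [x-axis, 14 of 25 cells solid] → remaining = 25
after view 3 [z-axis, 16 of 25 cells solid] → remaining = 15

|visual hull| = 15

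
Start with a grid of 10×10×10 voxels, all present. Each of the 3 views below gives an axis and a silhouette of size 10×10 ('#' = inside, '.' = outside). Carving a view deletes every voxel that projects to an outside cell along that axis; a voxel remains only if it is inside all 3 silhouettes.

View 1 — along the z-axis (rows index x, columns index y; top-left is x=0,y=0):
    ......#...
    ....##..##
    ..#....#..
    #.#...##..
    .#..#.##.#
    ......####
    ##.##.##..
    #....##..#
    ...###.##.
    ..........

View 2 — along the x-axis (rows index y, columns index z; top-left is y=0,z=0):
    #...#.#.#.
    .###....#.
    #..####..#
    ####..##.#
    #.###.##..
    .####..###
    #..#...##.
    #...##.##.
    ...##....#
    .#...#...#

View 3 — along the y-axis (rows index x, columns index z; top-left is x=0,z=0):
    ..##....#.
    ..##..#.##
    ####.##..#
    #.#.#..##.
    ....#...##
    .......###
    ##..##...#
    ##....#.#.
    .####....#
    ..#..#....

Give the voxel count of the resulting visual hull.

initial block: 10^3 = 1000
step 1: project along z, AND mask (35/100) → |grid| = 350
step 2: project along x, AND mask (49/100) → |grid| = 166
step 3: project along y, AND mask (42/100) → |grid| = 79

voxel count = 79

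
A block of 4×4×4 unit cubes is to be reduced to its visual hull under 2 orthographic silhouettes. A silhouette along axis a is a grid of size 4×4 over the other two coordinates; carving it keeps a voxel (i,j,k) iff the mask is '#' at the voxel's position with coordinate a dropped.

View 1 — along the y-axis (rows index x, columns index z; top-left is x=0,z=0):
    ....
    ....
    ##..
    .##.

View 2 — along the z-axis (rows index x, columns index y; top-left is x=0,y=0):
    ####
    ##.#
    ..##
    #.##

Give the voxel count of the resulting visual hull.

initial block: 4^3 = 64
V1 y: intersect with XZ mask (4 set) -- 16 left
V2 z: intersect with XY mask (12 set) -- 10 left

|visual hull| = 10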